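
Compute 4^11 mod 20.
Use repeated squaring. Binary(11) = 1011. Walk through the bits of the exponent 11 left-to-right: at each bit after the leading one, square the running value, then multiply by 4 if the bit is 1 (always reducing mod 20):
  bit 1 = 1 (leading): start with 4.
  bit 2 = 0: square 4^2 = 16 (mod 20).
  bit 3 = 1: square 16^2 = 256 ≡ 16; bit is 1, so multiply 16·4 = 64 ≡ 4 (mod 20).
  bit 4 = 1: square 4^2 = 16; bit is 1, so multiply 16·4 = 64 ≡ 4 (mod 20).
Final value: 4^11 ≡ 4 (mod 20).

Final answer: 4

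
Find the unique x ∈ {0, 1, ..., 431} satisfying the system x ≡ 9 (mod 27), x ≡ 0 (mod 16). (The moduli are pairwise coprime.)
x ≡ 144 (mod 432); the representative in [0, 432) is 144

The moduli 27, 16 are pairwise coprime, so by the CRT there is a unique solution mod 27·16 = 432.
Solve by successive substitution. Start with x ≡ 9 (mod 27).
  Combine with x ≡ 0 (mod 16): write x = 9 + 27·t and require 9 + 27·t ≡ 0 (mod 16), i.e. 27·t ≡ 0 − 9 ≡ 7 (mod 16). Since 27^(−1) ≡ 3 (mod 16) (27 ≡ 11 (mod 16)), t ≡ 3·7 ≡ 5 (mod 16). So x ≡ 9 + 27·5 = 144 (mod 432).
Unique solution in [0, 432): x = 144.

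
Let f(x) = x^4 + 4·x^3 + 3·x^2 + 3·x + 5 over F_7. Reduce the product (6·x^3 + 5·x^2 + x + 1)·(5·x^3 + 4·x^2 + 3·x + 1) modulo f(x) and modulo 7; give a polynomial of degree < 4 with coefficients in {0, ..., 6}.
Multiply as integer polynomials: a · b = 30·x^6 + 49·x^5 + 43·x^4 + 30·x^3 + 12·x^2 + 4·x + 1. Reducing coefficients mod 7: a · b ≡ 2·x^6 + x^4 + 2·x^3 + 5·x^2 + 4·x + 1. Now divide by f(x) = x^4 + 4·x^3 + 3·x^2 + 3·x + 5 in F_7[x], eliminating the leading term at each step:
  leading term 2·x^6: subtract (2·x^2)·f(x) = 2·x^6 + x^5 + 6·x^4 + 6·x^3 + 3·x^2, leaving 6·x^5 + 2·x^4 + 3·x^3 + 2·x^2 + 4·x + 1 (coefficients mod 7)
  leading term 6·x^5: subtract (6·x)·f(x) = 6·x^5 + 3·x^4 + 4·x^3 + 4·x^2 + 2·x, leaving 6·x^4 + 6·x^3 + 5·x^2 + 2·x + 1 (coefficients mod 7)
  leading term 6·x^4: subtract (6)·f(x) = 6·x^4 + 3·x^3 + 4·x^2 + 4·x + 2, leaving 3·x^3 + x^2 + 5·x + 6 (coefficients mod 7)
The degree is now < 4, so this is the remainder. Hence a · b ≡ 3·x^3 + x^2 + 5·x + 6 in F_7[x]/(f).

Final answer: a · b ≡ 3·x^3 + x^2 + 5·x + 6 (mod f(x))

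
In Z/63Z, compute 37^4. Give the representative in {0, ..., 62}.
Use repeated squaring. Binary(4) = 100. Walk through the bits of the exponent 4 left-to-right: at each bit after the leading one, square the running value, then multiply by 37 if the bit is 1 (always reducing mod 63):
  bit 1 = 1 (leading): start with 37.
  bit 2 = 0: square 37^2 = 1369 ≡ 46 (mod 63).
  bit 3 = 0: square 46^2 = 2116 ≡ 37 (mod 63).
Final value: 37^4 ≡ 37 (mod 63).

Final answer: 37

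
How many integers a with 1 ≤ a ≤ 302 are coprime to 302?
The number of a ∈ {1, ..., 302} with gcd(a, 302) = 1 is by definition Euler's totient φ(302). φ is multiplicative, with φ(p^e) = p^e − p^(e−1). Factorise 302 = 2 · 151. Then
  φ(302) = (2 − 1) · (151 − 1) = 1 · 150 = 150.
So there are 150 such integers.

Final answer: 150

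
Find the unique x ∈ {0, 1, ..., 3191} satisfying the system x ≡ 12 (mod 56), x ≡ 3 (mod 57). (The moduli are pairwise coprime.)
x ≡ 516 (mod 3192); the representative in [0, 3192) is 516

The moduli 56, 57 are pairwise coprime, so by the CRT there is a unique solution mod 56·57 = 3192.
Solve by successive substitution. Start with x ≡ 12 (mod 56).
  Combine with x ≡ 3 (mod 57): write x = 12 + 56·t and require 12 + 56·t ≡ 3 (mod 57), i.e. 56·t ≡ 3 − 12 ≡ 48 (mod 57). Since 56^(−1) ≡ 56 (mod 57), t ≡ 56·48 ≡ 9 (mod 57). So x ≡ 12 + 56·9 = 516 (mod 3192).
Unique solution in [0, 3192): x = 516.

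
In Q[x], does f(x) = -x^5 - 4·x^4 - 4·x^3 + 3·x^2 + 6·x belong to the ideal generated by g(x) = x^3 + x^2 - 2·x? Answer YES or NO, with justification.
YES

In Q[x] the ideal (g) consists of all multiples of g, so f ∈ (g) iff g | f, i.e. iff the remainder of f on division by g is 0. Divide f by g (g is monic, so eliminate the leading term of the running remainder at each step):
  leading term -x^5: subtract (-x^2)·g(x) = -x^5 - x^4 + 2·x^3, leaving -3·x^4 - 6·x^3 + 3·x^2 + 6·x
  leading term -3·x^4: subtract (-3·x)·g(x) = -3·x^4 - 3·x^3 + 6·x^2, leaving -3·x^3 - 3·x^2 + 6·x
  leading term -3·x^3: subtract (-3)·g(x) = -3·x^3 - 3·x^2 + 6·x, leaving 0
The remainder is 0, so f(x) = g(x) · h(x) with h(x) = -x^2 - 3·x - 3. Hence g | f, i.e. f ∈ (g).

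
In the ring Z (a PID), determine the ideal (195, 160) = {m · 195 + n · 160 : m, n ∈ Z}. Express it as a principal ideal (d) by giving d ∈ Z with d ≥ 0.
In the PID Z, (a, b) is generated by gcd(a, b). Compute gcd(195, 160) with the extended Euclidean algorithm, tracking rows (r, s, t) with s·195 + t·160 = r:
  row A: (195, 1, 0)   [1·195 + 0·160 = 195]
  row B: (160, 0, 1)   [0·195 + 1·160 = 160]
  195 = 1·160 + 35   → row C = row A − 1·row B = (35, 1, −1)   [check: 1·195 − 1·160 = 35]
  160 = 4·35 + 20   → row D = row B − 4·row C = (20, −4, 5)   [check: −4·195 + 5·160 = 20]
  35 = 1·20 + 15   → row E = row C − 1·row D = (15, 5, −6)   [check: 5·195 − 6·160 = 15]
  20 = 1·15 + 5   → row F = row D − 1·row E = (5, −9, 11)   [check: −9·195 + 11·160 = 5]
  15 = 3·5 + 0   → remainder 0, stop. gcd = 5 (last nonzero row F).
So gcd(195, 160) = 5, with Bézout identity −9·195 + 11·160 = 5. Containment (⊇): the Bézout identity exhibits 5 as an element of (195, 160), giving (5) ⊆ (195, 160). Containment (⊆): since 5 | 195 and 5 | 160 (195 = 5·39, 160 = 5·32), every Z-linear combination of 195 and 160 is divisible by 5, so (195, 160) ⊆ (5). Therefore (195, 160) = (5), d = 5.

Final answer: (195, 160) = (5); d = 5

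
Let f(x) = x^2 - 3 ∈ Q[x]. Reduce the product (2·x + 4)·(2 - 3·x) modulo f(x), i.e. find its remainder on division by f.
First multiply in Q[x] without reducing: a · b = -6·x^2 - 8·x + 8. Now divide by f(x) = x^2 - 3, eliminating the leading term at each step:
  leading term -6·x^2: subtract (-6)·f(x) = 18 - 6·x^2, leaving -8·x - 10
The degree is now < 2, so this is the remainder. Hence a · b ≡ -8·x - 10 in Q[x]/(f).

Final answer: a · b ≡ -8·x - 10 (mod f(x))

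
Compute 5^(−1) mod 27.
5^(−1) ≡ 11 (mod 27)

Apply the extended Euclidean algorithm to (27, 5), tracking rows (r, s, t) with s·27 + t·5 = r. Each division r_prev = q·r_cur + r_new produces the new row as (previous row) − q·(current row):
  row A: (27, 1, 0)   [1·27 + 0·5 = 27]
  row B: (5, 0, 1)   [0·27 + 1·5 = 5]
  27 = 5·5 + 2   → row C = row A − 5·row B = (2, 1, −5)   [check: 1·27 − 5·5 = 2]
  5 = 2·2 + 1   → row D = row B − 2·row C = (1, −2, 11)   [check: −2·27 + 11·5 = 1]
  2 = 2·1 + 0   → remainder 0, stop. gcd = 1 (last nonzero row D).
The gcd is 1, so 5 is invertible mod 27. The last nonzero row gives −2·27 + 11·5 = 1, so t = 11. So 5^(−1) ≡ 11 (mod 27). Verify: 5 · 11 = 55 ≡ 1 (mod 27). ✓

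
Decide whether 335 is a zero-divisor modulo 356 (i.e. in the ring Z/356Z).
gcd(335, 356) = 1, so 335 is a unit in Z/356Z (it has a multiplicative inverse). A unit cannot be a zero-divisor: if 335·b ≡ 0 then multiplying both sides by 335^(−1) gives b ≡ 0. So 335 is not a zero-divisor.

Final answer: NO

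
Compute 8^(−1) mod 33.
Apply the extended Euclidean algorithm to (33, 8), tracking rows (r, s, t) with s·33 + t·8 = r. Each division r_prev = q·r_cur + r_new produces the new row as (previous row) − q·(current row):
  row A: (33, 1, 0)   [1·33 + 0·8 = 33]
  row B: (8, 0, 1)   [0·33 + 1·8 = 8]
  33 = 4·8 + 1   → row C = row A − 4·row B = (1, 1, −4)   [check: 1·33 − 4·8 = 1]
  8 = 8·1 + 0   → remainder 0, stop. gcd = 1 (last nonzero row C).
The gcd is 1, so 8 is invertible mod 33. The last nonzero row gives 1·33 − 4·8 = 1, so t = −4. So 8^(−1) ≡ −4 ≡ 29 (mod 33). Verify: 8 · 29 = 232 ≡ 1 (mod 33). ✓

Final answer: 8^(−1) ≡ 29 (mod 33)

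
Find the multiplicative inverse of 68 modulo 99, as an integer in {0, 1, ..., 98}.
Apply the extended Euclidean algorithm to (99, 68), tracking rows (r, s, t) with s·99 + t·68 = r. Each division r_prev = q·r_cur + r_new produces the new row as (previous row) − q·(current row):
  row A: (99, 1, 0)   [1·99 + 0·68 = 99]
  row B: (68, 0, 1)   [0·99 + 1·68 = 68]
  99 = 1·68 + 31   → row C = row A − 1·row B = (31, 1, −1)   [check: 1·99 − 1·68 = 31]
  68 = 2·31 + 6   → row D = row B − 2·row C = (6, −2, 3)   [check: −2·99 + 3·68 = 6]
  31 = 5·6 + 1   → row E = row C − 5·row D = (1, 11, −16)   [check: 11·99 − 16·68 = 1]
  6 = 6·1 + 0   → remainder 0, stop. gcd = 1 (last nonzero row E).
The gcd is 1, so 68 is invertible mod 99. The last nonzero row gives 11·99 − 16·68 = 1, so t = −16. So 68^(−1) ≡ −16 ≡ 83 (mod 99). Verify: 68 · 83 = 5644 ≡ 1 (mod 99). ✓

Final answer: 68^(−1) ≡ 83 (mod 99)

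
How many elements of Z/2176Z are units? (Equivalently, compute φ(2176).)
Z/2176Z has φ(2176) = 1024 units

An element a ∈ Z/2176Z is a unit iff gcd(a, 2176) = 1, so the number of units is φ(2176). φ is multiplicative, with φ(p^e) = p^e − p^(e−1). Factorise 2176 = 2^7 · 17. Then
  φ(2176) = (2^7 − 2^6) · (17 − 1) = 64 · 16 = 1024.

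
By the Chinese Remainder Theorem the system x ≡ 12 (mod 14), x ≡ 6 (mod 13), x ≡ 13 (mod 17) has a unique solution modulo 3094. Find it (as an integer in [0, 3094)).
The moduli 14, 13, 17 are pairwise coprime, so by the CRT there is a unique solution mod 14·13·17 = 3094.
Solve by successive substitution. Start with x ≡ 12 (mod 14).
  Combine with x ≡ 6 (mod 13): write x = 12 + 14·t and require 12 + 14·t ≡ 6 (mod 13), i.e. 14·t ≡ 6 − 12 ≡ 7 (mod 13). Since 14^(−1) ≡ 1 (mod 13) (14 ≡ 1 (mod 13)), t ≡ 1·7 ≡ 7 (mod 13). So x ≡ 12 + 14·7 = 110 (mod 182).
  Combine with x ≡ 13 (mod 17): write x = 110 + 182·t and require 110 + 182·t ≡ 13 (mod 17), i.e. 182·t ≡ 13 − 110 ≡ 5 (mod 17). Since 182^(−1) ≡ 10 (mod 17) (182 ≡ 12 (mod 17)), t ≡ 10·5 ≡ 16 (mod 17). So x ≡ 110 + 182·16 = 3022 (mod 3094).
Unique solution in [0, 3094): x = 3022.

Final answer: x ≡ 3022 (mod 3094); the representative in [0, 3094) is 3022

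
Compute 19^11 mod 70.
Use repeated squaring. Binary(11) = 1011. Walk through the bits of the exponent 11 left-to-right: at each bit after the leading one, square the running value, then multiply by 19 if the bit is 1 (always reducing mod 70):
  bit 1 = 1 (leading): start with 19.
  bit 2 = 0: square 19^2 = 361 ≡ 11 (mod 70).
  bit 3 = 1: square 11^2 = 121 ≡ 51; bit is 1, so multiply 51·19 = 969 ≡ 59 (mod 70).
  bit 4 = 1: square 59^2 = 3481 ≡ 51; bit is 1, so multiply 51·19 = 969 ≡ 59 (mod 70).
Final value: 19^11 ≡ 59 (mod 70).

Final answer: 59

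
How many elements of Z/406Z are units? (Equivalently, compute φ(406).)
Z/406Z has φ(406) = 168 units

An element a ∈ Z/406Z is a unit iff gcd(a, 406) = 1, so the number of units is φ(406). φ is multiplicative, with φ(p^e) = p^e − p^(e−1). Factorise 406 = 2 · 7 · 29. Then
  φ(406) = (2 − 1) · (7 − 1) · (29 − 1) = 1 · 6 · 28 = 168.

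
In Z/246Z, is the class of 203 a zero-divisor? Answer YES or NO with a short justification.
gcd(203, 246) = 1, so 203 is a unit in Z/246Z (it has a multiplicative inverse). A unit cannot be a zero-divisor: if 203·b ≡ 0 then multiplying both sides by 203^(−1) gives b ≡ 0. So 203 is not a zero-divisor.

Final answer: NO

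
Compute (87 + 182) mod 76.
Reduce the summands first: 87 ≡ 11, 182 ≡ 30 (mod 76), so 87 + 182 ≡ 11 + 30 (mod 76). 11 + 30 = 41; 41 = 0·76 + 41, so (87 + 182) mod 76 = 41.

Final answer: 41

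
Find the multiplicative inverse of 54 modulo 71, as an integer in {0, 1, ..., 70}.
54^(−1) ≡ 25 (mod 71)

Apply the extended Euclidean algorithm to (71, 54), tracking rows (r, s, t) with s·71 + t·54 = r. Each division r_prev = q·r_cur + r_new produces the new row as (previous row) − q·(current row):
  row A: (71, 1, 0)   [1·71 + 0·54 = 71]
  row B: (54, 0, 1)   [0·71 + 1·54 = 54]
  71 = 1·54 + 17   → row C = row A − 1·row B = (17, 1, −1)   [check: 1·71 − 1·54 = 17]
  54 = 3·17 + 3   → row D = row B − 3·row C = (3, −3, 4)   [check: −3·71 + 4·54 = 3]
  17 = 5·3 + 2   → row E = row C − 5·row D = (2, 16, −21)   [check: 16·71 − 21·54 = 2]
  3 = 1·2 + 1   → row F = row D − 1·row E = (1, −19, 25)   [check: −19·71 + 25·54 = 1]
  2 = 2·1 + 0   → remainder 0, stop. gcd = 1 (last nonzero row F).
The gcd is 1, so 54 is invertible mod 71. The last nonzero row gives −19·71 + 25·54 = 1, so t = 25. So 54^(−1) ≡ 25 (mod 71). Verify: 54 · 25 = 1350 ≡ 1 (mod 71). ✓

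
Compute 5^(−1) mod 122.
Apply the extended Euclidean algorithm to (122, 5), tracking rows (r, s, t) with s·122 + t·5 = r. Each division r_prev = q·r_cur + r_new produces the new row as (previous row) − q·(current row):
  row A: (122, 1, 0)   [1·122 + 0·5 = 122]
  row B: (5, 0, 1)   [0·122 + 1·5 = 5]
  122 = 24·5 + 2   → row C = row A − 24·row B = (2, 1, −24)   [check: 1·122 − 24·5 = 2]
  5 = 2·2 + 1   → row D = row B − 2·row C = (1, −2, 49)   [check: −2·122 + 49·5 = 1]
  2 = 2·1 + 0   → remainder 0, stop. gcd = 1 (last nonzero row D).
The gcd is 1, so 5 is invertible mod 122. The last nonzero row gives −2·122 + 49·5 = 1, so t = 49. So 5^(−1) ≡ 49 (mod 122). Verify: 5 · 49 = 245 ≡ 1 (mod 122). ✓

Final answer: 5^(−1) ≡ 49 (mod 122)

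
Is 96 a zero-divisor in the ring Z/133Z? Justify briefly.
gcd(96, 133) = 1, so 96 is a unit in Z/133Z (it has a multiplicative inverse). A unit cannot be a zero-divisor: if 96·b ≡ 0 then multiplying both sides by 96^(−1) gives b ≡ 0. So 96 is not a zero-divisor.

Final answer: NO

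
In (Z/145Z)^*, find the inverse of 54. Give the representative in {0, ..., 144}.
54^(−1) ≡ 94 (mod 145)

Apply the extended Euclidean algorithm to (145, 54), tracking rows (r, s, t) with s·145 + t·54 = r. Each division r_prev = q·r_cur + r_new produces the new row as (previous row) − q·(current row):
  row A: (145, 1, 0)   [1·145 + 0·54 = 145]
  row B: (54, 0, 1)   [0·145 + 1·54 = 54]
  145 = 2·54 + 37   → row C = row A − 2·row B = (37, 1, −2)   [check: 1·145 − 2·54 = 37]
  54 = 1·37 + 17   → row D = row B − 1·row C = (17, −1, 3)   [check: −1·145 + 3·54 = 17]
  37 = 2·17 + 3   → row E = row C − 2·row D = (3, 3, −8)   [check: 3·145 − 8·54 = 3]
  17 = 5·3 + 2   → row F = row D − 5·row E = (2, −16, 43)   [check: −16·145 + 43·54 = 2]
  3 = 1·2 + 1   → row G = row E − 1·row F = (1, 19, −51)   [check: 19·145 − 51·54 = 1]
  2 = 2·1 + 0   → remainder 0, stop. gcd = 1 (last nonzero row G).
The gcd is 1, so 54 is invertible mod 145. The last nonzero row gives 19·145 − 51·54 = 1, so t = −51. So 54^(−1) ≡ −51 ≡ 94 (mod 145). Verify: 54 · 94 = 5076 ≡ 1 (mod 145). ✓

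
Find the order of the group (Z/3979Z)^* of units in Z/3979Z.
|(Z/3979Z)^*| = 3784

(Z/3979Z)^* consists of the classes a with gcd(a, 3979) = 1, so its order is φ(3979). φ is multiplicative, with φ(p^e) = p^e − p^(e−1). Factorise 3979 = 23 · 173. Then
  φ(3979) = (23 − 1) · (173 − 1) = 22 · 172 = 3784.
Thus |(Z/3979Z)^*| = 3784.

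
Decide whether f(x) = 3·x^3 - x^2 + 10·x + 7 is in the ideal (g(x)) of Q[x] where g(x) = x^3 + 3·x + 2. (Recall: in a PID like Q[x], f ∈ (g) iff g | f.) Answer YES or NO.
NO

In Q[x] the ideal (g) consists of all multiples of g, so f ∈ (g) iff g | f, i.e. iff the remainder of f on division by g is 0. Divide f by g (g is monic, so eliminate the leading term of the running remainder at each step):
  leading term 3·x^3: subtract (3)·g(x) = 3·x^3 + 9·x + 6, leaving -x^2 + x + 1
The remainder r(x) = -x^2 + x + 1 ≠ 0 (and deg r < deg g), so g ∤ f, i.e. f ∉ (g).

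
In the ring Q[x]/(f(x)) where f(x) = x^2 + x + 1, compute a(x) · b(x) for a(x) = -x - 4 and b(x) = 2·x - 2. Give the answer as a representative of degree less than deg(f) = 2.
a · b ≡ 10 - 4·x (mod f(x))

First multiply in Q[x] without reducing: a · b = -2·x^2 - 6·x + 8. Now divide by f(x) = x^2 + x + 1, eliminating the leading term at each step:
  leading term -2·x^2: subtract (-2)·f(x) = -2·x^2 - 2·x - 2, leaving 10 - 4·x
The degree is now < 2, so this is the remainder. Hence a · b ≡ 10 - 4·x in Q[x]/(f).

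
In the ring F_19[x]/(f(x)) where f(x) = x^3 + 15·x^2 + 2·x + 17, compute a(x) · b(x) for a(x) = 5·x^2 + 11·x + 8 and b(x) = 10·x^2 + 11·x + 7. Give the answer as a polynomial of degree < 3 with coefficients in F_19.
Multiply as integer polynomials: a · b = 50·x^4 + 165·x^3 + 236·x^2 + 165·x + 56. Reducing coefficients mod 19: a · b ≡ 12·x^4 + 13·x^3 + 8·x^2 + 13·x + 18. Now divide by f(x) = x^3 + 15·x^2 + 2·x + 17 in F_19[x], eliminating the leading term at each step:
  leading term 12·x^4: subtract (12·x)·f(x) = 12·x^4 + 9·x^3 + 5·x^2 + 14·x, leaving 4·x^3 + 3·x^2 + 18·x + 18 (coefficients mod 19)
  leading term 4·x^3: subtract (4)·f(x) = 4·x^3 + 3·x^2 + 8·x + 11, leaving 10·x + 7 (coefficients mod 19)
The degree is now < 3, so this is the remainder. Hence a · b ≡ 10·x + 7 in F_19[x]/(f).

Final answer: a · b ≡ 10·x + 7 (mod f(x))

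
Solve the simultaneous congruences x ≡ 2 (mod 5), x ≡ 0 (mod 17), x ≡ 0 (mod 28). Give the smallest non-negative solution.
x ≡ 952 (mod 2380); the representative in [0, 2380) is 952

The moduli 5, 17, 28 are pairwise coprime, so by the CRT there is a unique solution mod 5·17·28 = 2380.
Solve by successive substitution. Start with x ≡ 2 (mod 5).
  Combine with x ≡ 0 (mod 17): write x = 2 + 5·t and require 2 + 5·t ≡ 0 (mod 17), i.e. 5·t ≡ 0 − 2 ≡ 15 (mod 17). Since 5^(−1) ≡ 7 (mod 17), t ≡ 7·15 ≡ 3 (mod 17). So x ≡ 2 + 5·3 = 17 (mod 85).
  Combine with x ≡ 0 (mod 28): write x = 17 + 85·t and require 17 + 85·t ≡ 0 (mod 28), i.e. 85·t ≡ 0 − 17 ≡ 11 (mod 28). Since 85^(−1) ≡ 1 (mod 28) (85 ≡ 1 (mod 28)), t ≡ 1·11 ≡ 11 (mod 28). So x ≡ 17 + 85·11 = 952 (mod 2380).
Unique solution in [0, 2380): x = 952.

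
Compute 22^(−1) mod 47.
Apply the extended Euclidean algorithm to (47, 22), tracking rows (r, s, t) with s·47 + t·22 = r. Each division r_prev = q·r_cur + r_new produces the new row as (previous row) − q·(current row):
  row A: (47, 1, 0)   [1·47 + 0·22 = 47]
  row B: (22, 0, 1)   [0·47 + 1·22 = 22]
  47 = 2·22 + 3   → row C = row A − 2·row B = (3, 1, −2)   [check: 1·47 − 2·22 = 3]
  22 = 7·3 + 1   → row D = row B − 7·row C = (1, −7, 15)   [check: −7·47 + 15·22 = 1]
  3 = 3·1 + 0   → remainder 0, stop. gcd = 1 (last nonzero row D).
The gcd is 1, so 22 is invertible mod 47. The last nonzero row gives −7·47 + 15·22 = 1, so t = 15. So 22^(−1) ≡ 15 (mod 47). Verify: 22 · 15 = 330 ≡ 1 (mod 47). ✓

Final answer: 22^(−1) ≡ 15 (mod 47)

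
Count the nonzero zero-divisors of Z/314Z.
In Z/314Z each nonzero element is either a unit (gcd with 314 is 1) or a zero-divisor (gcd > 1). The number of units is φ(314): factorise 314 = 2 · 157, so φ(314) = (2 − 1) · (157 − 1) = 1 · 156 = 156. The nonzero elements number 314 − 1 = 313. Hence the nonzero zero-divisors number 313 − 156 = 157.

Final answer: Z/314Z has 157 nonzero zero-divisors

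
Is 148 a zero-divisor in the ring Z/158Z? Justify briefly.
gcd(148, 158) = 2 > 1, so 148 is not a unit in Z/158Z. In Z/nZ every nonzero non-unit is a zero-divisor: explicitly, take b = 158/gcd = 79 ≠ 0 (mod 158); then 148·79 = 11692 = 74·158, i.e. 148·79 ≡ 0 (mod 158). So 148 is a zero-divisor.

Final answer: YES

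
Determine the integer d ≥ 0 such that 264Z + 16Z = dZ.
In the PID Z, (a, b) is generated by gcd(a, b). Compute gcd(264, 16) with the extended Euclidean algorithm, tracking rows (r, s, t) with s·264 + t·16 = r:
  row A: (264, 1, 0)   [1·264 + 0·16 = 264]
  row B: (16, 0, 1)   [0·264 + 1·16 = 16]
  264 = 16·16 + 8   → row C = row A − 16·row B = (8, 1, −16)   [check: 1·264 − 16·16 = 8]
  16 = 2·8 + 0   → remainder 0, stop. gcd = 8 (last nonzero row C).
So gcd(264, 16) = 8, with Bézout identity 1·264 − 16·16 = 8. Containment (⊇): the Bézout identity exhibits 8 as an element of (264, 16), giving (8) ⊆ (264, 16). Containment (⊆): since 8 | 264 and 8 | 16 (264 = 8·33, 16 = 8·2), every Z-linear combination of 264 and 16 is divisible by 8, so (264, 16) ⊆ (8). Therefore (264, 16) = (8), d = 8.

Final answer: (264, 16) = (8); d = 8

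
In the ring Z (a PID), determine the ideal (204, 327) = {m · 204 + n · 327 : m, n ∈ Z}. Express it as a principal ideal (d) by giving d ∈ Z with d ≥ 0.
(204, 327) = (3); d = 3

In the PID Z, (a, b) is generated by gcd(a, b). Compute gcd(327, 204) with the extended Euclidean algorithm, tracking rows (r, s, t) with s·327 + t·204 = r:
  row A: (327, 1, 0)   [1·327 + 0·204 = 327]
  row B: (204, 0, 1)   [0·327 + 1·204 = 204]
  327 = 1·204 + 123   → row C = row A − 1·row B = (123, 1, −1)   [check: 1·327 − 1·204 = 123]
  204 = 1·123 + 81   → row D = row B − 1·row C = (81, −1, 2)   [check: −1·327 + 2·204 = 81]
  123 = 1·81 + 42   → row E = row C − 1·row D = (42, 2, −3)   [check: 2·327 − 3·204 = 42]
  81 = 1·42 + 39   → row F = row D − 1·row E = (39, −3, 5)   [check: −3·327 + 5·204 = 39]
  42 = 1·39 + 3   → row G = row E − 1·row F = (3, 5, −8)   [check: 5·327 − 8·204 = 3]
  39 = 13·3 + 0   → remainder 0, stop. gcd = 3 (last nonzero row G).
So gcd(204, 327) = 3, with Bézout identity 5·327 − 8·204 = 3. Containment (⊇): the Bézout identity exhibits 3 as an element of (204, 327), giving (3) ⊆ (204, 327). Containment (⊆): since 3 | 204 and 3 | 327 (204 = 3·68, 327 = 3·109), every Z-linear combination of 204 and 327 is divisible by 3, so (204, 327) ⊆ (3). Therefore (204, 327) = (3), d = 3.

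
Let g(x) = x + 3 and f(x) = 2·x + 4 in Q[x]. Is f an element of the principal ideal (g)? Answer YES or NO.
NO

In Q[x] the ideal (g) consists of all multiples of g, so f ∈ (g) iff g | f, i.e. iff the remainder of f on division by g is 0. Divide f by g (g is monic, so eliminate the leading term of the running remainder at each step):
  leading term 2·x: subtract (2)·g(x) = 2·x + 6, leaving -2
The remainder r(x) = -2 ≠ 0 (and deg r < deg g), so g ∤ f, i.e. f ∉ (g).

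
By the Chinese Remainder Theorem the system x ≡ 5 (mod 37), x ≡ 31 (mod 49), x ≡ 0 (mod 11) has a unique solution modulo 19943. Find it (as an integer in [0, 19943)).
x ≡ 16544 (mod 19943); the representative in [0, 19943) is 16544

The moduli 37, 49, 11 are pairwise coprime, so by the CRT there is a unique solution mod 37·49·11 = 19943.
Solve by successive substitution. Start with x ≡ 5 (mod 37).
  Combine with x ≡ 31 (mod 49): write x = 5 + 37·t and require 5 + 37·t ≡ 31 (mod 49), i.e. 37·t ≡ 31 − 5 ≡ 26 (mod 49). Since 37^(−1) ≡ 4 (mod 49), t ≡ 4·26 ≡ 6 (mod 49). So x ≡ 5 + 37·6 = 227 (mod 1813).
  Combine with x ≡ 0 (mod 11): write x = 227 + 1813·t and require 227 + 1813·t ≡ 0 (mod 11), i.e. 1813·t ≡ 0 − 227 ≡ 4 (mod 11). Since 1813^(−1) ≡ 5 (mod 11) (1813 ≡ 9 (mod 11)), t ≡ 5·4 ≡ 9 (mod 11). So x ≡ 227 + 1813·9 = 16544 (mod 19943).
Unique solution in [0, 19943): x = 16544.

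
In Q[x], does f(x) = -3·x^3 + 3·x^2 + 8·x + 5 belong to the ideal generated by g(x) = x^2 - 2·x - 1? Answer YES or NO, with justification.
NO

In Q[x] the ideal (g) consists of all multiples of g, so f ∈ (g) iff g | f, i.e. iff the remainder of f on division by g is 0. Divide f by g (g is monic, so eliminate the leading term of the running remainder at each step):
  leading term -3·x^3: subtract (-3·x)·g(x) = -3·x^3 + 6·x^2 + 3·x, leaving -3·x^2 + 5·x + 5
  leading term -3·x^2: subtract (-3)·g(x) = -3·x^2 + 6·x + 3, leaving 2 - x
The remainder r(x) = 2 - x ≠ 0 (and deg r < deg g), so g ∤ f, i.e. f ∉ (g).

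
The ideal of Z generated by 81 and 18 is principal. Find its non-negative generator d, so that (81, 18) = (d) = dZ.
(81, 18) = (9); d = 9

In the PID Z, (a, b) is generated by gcd(a, b). Compute gcd(81, 18) with the extended Euclidean algorithm, tracking rows (r, s, t) with s·81 + t·18 = r:
  row A: (81, 1, 0)   [1·81 + 0·18 = 81]
  row B: (18, 0, 1)   [0·81 + 1·18 = 18]
  81 = 4·18 + 9   → row C = row A − 4·row B = (9, 1, −4)   [check: 1·81 − 4·18 = 9]
  18 = 2·9 + 0   → remainder 0, stop. gcd = 9 (last nonzero row C).
So gcd(81, 18) = 9, with Bézout identity 1·81 − 4·18 = 9. Containment (⊇): the Bézout identity exhibits 9 as an element of (81, 18), giving (9) ⊆ (81, 18). Containment (⊆): since 9 | 81 and 9 | 18 (81 = 9·9, 18 = 9·2), every Z-linear combination of 81 and 18 is divisible by 9, so (81, 18) ⊆ (9). Therefore (81, 18) = (9), d = 9.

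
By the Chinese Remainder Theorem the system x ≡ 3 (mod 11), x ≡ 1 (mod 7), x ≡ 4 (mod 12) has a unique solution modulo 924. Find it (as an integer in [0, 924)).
The moduli 11, 7, 12 are pairwise coprime, so by the CRT there is a unique solution mod 11·7·12 = 924.
Solve by successive substitution. Start with x ≡ 3 (mod 11).
  Combine with x ≡ 1 (mod 7): write x = 3 + 11·t and require 3 + 11·t ≡ 1 (mod 7), i.e. 11·t ≡ 1 − 3 ≡ 5 (mod 7). Since 11^(−1) ≡ 2 (mod 7) (11 ≡ 4 (mod 7)), t ≡ 2·5 ≡ 3 (mod 7). So x ≡ 3 + 11·3 = 36 (mod 77).
  Combine with x ≡ 4 (mod 12): write x = 36 + 77·t and require 36 + 77·t ≡ 4 (mod 12), i.e. 77·t ≡ 4 − 36 ≡ 4 (mod 12). Since 77^(−1) ≡ 5 (mod 12) (77 ≡ 5 (mod 12)), t ≡ 5·4 ≡ 8 (mod 12). So x ≡ 36 + 77·8 = 652 (mod 924).
Unique solution in [0, 924): x = 652.

Final answer: x ≡ 652 (mod 924); the representative in [0, 924) is 652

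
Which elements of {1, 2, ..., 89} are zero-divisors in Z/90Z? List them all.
An element a ∈ Z/90Z (with a ≠ 0) is a zero-divisor iff gcd(a, 90) > 1 (because a is a unit precisely when gcd(a, n) = 1, and in Z/nZ every nonzero, non-unit element is a zero-divisor). Scan a = 1, ..., 89 and keep those with gcd(a, 90) > 1:
  gcd(2, 90) = 2, gcd(3, 90) = 3, gcd(4, 90) = 2, gcd(5, 90) = 5, gcd(6, 90) = 6, gcd(8, 90) = 2, gcd(9, 90) = 9, gcd(10, 90) = 10, gcd(12, 90) = 6, gcd(14, 90) = 2, gcd(15, 90) = 15, gcd(16, 90) = 2, gcd(18, 90) = 18, gcd(20, 90) = 10, gcd(21, 90) = 3, gcd(22, 90) = 2, gcd(24, 90) = 6, gcd(25, 90) = 5, gcd(26, 90) = 2, gcd(27, 90) = 9, gcd(28, 90) = 2, gcd(30, 90) = 30, gcd(32, 90) = 2, gcd(33, 90) = 3, gcd(34, 90) = 2, gcd(35, 90) = 5, gcd(36, 90) = 18, gcd(38, 90) = 2, gcd(39, 90) = 3, gcd(40, 90) = 10, gcd(42, 90) = 6, gcd(44, 90) = 2, gcd(45, 90) = 45, gcd(46, 90) = 2, gcd(48, 90) = 6, gcd(50, 90) = 10, gcd(51, 90) = 3, gcd(52, 90) = 2, gcd(54, 90) = 18, gcd(55, 90) = 5, gcd(56, 90) = 2, gcd(57, 90) = 3, gcd(58, 90) = 2, gcd(60, 90) = 30, gcd(62, 90) = 2, gcd(63, 90) = 9, gcd(64, 90) = 2, gcd(65, 90) = 5, gcd(66, 90) = 6, gcd(68, 90) = 2, gcd(69, 90) = 3, gcd(70, 90) = 10, gcd(72, 90) = 18, gcd(74, 90) = 2, gcd(75, 90) = 15, gcd(76, 90) = 2, gcd(78, 90) = 6, gcd(80, 90) = 10, gcd(81, 90) = 9, gcd(82, 90) = 2, gcd(84, 90) = 6, gcd(85, 90) = 5, gcd(86, 90) = 2, gcd(87, 90) = 3, gcd(88, 90) = 2.
All other a ∈ {1, ..., 89} have gcd(a, 90) = 1 and are units. So the nonzero zero-divisors are exactly the 65 values of a appearing in this scan.

Final answer: nonzero zero-divisors of Z/90Z = {2, 3, 4, 5, 6, 8, 9, 10, 12, 14, 15, 16, 18, 20, 21, 22, 24, 25, 26, 27, 28, 30, 32, 33, 34, 35, 36, 38, 39, 40, 42, 44, 45, 46, 48, 50, 51, 52, 54, 55, 56, 57, 58, 60, 62, 63, 64, 65, 66, 68, 69, 70, 72, 74, 75, 76, 78, 80, 81, 82, 84, 85, 86, 87, 88}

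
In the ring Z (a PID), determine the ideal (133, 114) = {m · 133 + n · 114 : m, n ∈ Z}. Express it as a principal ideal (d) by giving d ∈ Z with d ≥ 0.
In the PID Z, (a, b) is generated by gcd(a, b). Compute gcd(133, 114) with the extended Euclidean algorithm, tracking rows (r, s, t) with s·133 + t·114 = r:
  row A: (133, 1, 0)   [1·133 + 0·114 = 133]
  row B: (114, 0, 1)   [0·133 + 1·114 = 114]
  133 = 1·114 + 19   → row C = row A − 1·row B = (19, 1, −1)   [check: 1·133 − 1·114 = 19]
  114 = 6·19 + 0   → remainder 0, stop. gcd = 19 (last nonzero row C).
So gcd(133, 114) = 19, with Bézout identity 1·133 − 1·114 = 19. Containment (⊇): the Bézout identity exhibits 19 as an element of (133, 114), giving (19) ⊆ (133, 114). Containment (⊆): since 19 | 133 and 19 | 114 (133 = 19·7, 114 = 19·6), every Z-linear combination of 133 and 114 is divisible by 19, so (133, 114) ⊆ (19). Therefore (133, 114) = (19), d = 19.

Final answer: (133, 114) = (19); d = 19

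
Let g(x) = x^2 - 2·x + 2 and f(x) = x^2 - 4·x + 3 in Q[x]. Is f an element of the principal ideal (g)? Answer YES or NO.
In Q[x] the ideal (g) consists of all multiples of g, so f ∈ (g) iff g | f, i.e. iff the remainder of f on division by g is 0. Divide f by g (g is monic, so eliminate the leading term of the running remainder at each step):
  leading term x^2: subtract (1)·g(x) = x^2 - 2·x + 2, leaving 1 - 2·x
The remainder r(x) = 1 - 2·x ≠ 0 (and deg r < deg g), so g ∤ f, i.e. f ∉ (g).

Final answer: NO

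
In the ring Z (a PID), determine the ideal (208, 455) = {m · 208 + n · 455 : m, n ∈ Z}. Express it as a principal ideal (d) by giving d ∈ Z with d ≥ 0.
In the PID Z, (a, b) is generated by gcd(a, b). Compute gcd(455, 208) with the extended Euclidean algorithm, tracking rows (r, s, t) with s·455 + t·208 = r:
  row A: (455, 1, 0)   [1·455 + 0·208 = 455]
  row B: (208, 0, 1)   [0·455 + 1·208 = 208]
  455 = 2·208 + 39   → row C = row A − 2·row B = (39, 1, −2)   [check: 1·455 − 2·208 = 39]
  208 = 5·39 + 13   → row D = row B − 5·row C = (13, −5, 11)   [check: −5·455 + 11·208 = 13]
  39 = 3·13 + 0   → remainder 0, stop. gcd = 13 (last nonzero row D).
So gcd(208, 455) = 13, with Bézout identity −5·455 + 11·208 = 13. Containment (⊇): the Bézout identity exhibits 13 as an element of (208, 455), giving (13) ⊆ (208, 455). Containment (⊆): since 13 | 208 and 13 | 455 (208 = 13·16, 455 = 13·35), every Z-linear combination of 208 and 455 is divisible by 13, so (208, 455) ⊆ (13). Therefore (208, 455) = (13), d = 13.

Final answer: (208, 455) = (13); d = 13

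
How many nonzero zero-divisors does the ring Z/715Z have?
Z/715Z has 234 nonzero zero-divisors

In Z/715Z each nonzero element is either a unit (gcd with 715 is 1) or a zero-divisor (gcd > 1). The number of units is φ(715): factorise 715 = 5 · 11 · 13, so φ(715) = (5 − 1) · (11 − 1) · (13 − 1) = 4 · 10 · 12 = 480. The nonzero elements number 715 − 1 = 714. Hence the nonzero zero-divisors number 714 − 480 = 234.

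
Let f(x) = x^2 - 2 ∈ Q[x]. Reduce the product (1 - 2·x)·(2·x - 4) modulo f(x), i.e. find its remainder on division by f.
a · b ≡ 10·x - 12 (mod f(x))

First multiply in Q[x] without reducing: a · b = -4·x^2 + 10·x - 4. Now divide by f(x) = x^2 - 2, eliminating the leading term at each step:
  leading term -4·x^2: subtract (-4)·f(x) = 8 - 4·x^2, leaving 10·x - 12
The degree is now < 2, so this is the remainder. Hence a · b ≡ 10·x - 12 in Q[x]/(f).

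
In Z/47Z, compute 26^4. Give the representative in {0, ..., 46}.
42

Use repeated squaring. Binary(4) = 100. Walk through the bits of the exponent 4 left-to-right: at each bit after the leading one, square the running value, then multiply by 26 if the bit is 1 (always reducing mod 47):
  bit 1 = 1 (leading): start with 26.
  bit 2 = 0: square 26^2 = 676 ≡ 18 (mod 47).
  bit 3 = 0: square 18^2 = 324 ≡ 42 (mod 47).
Final value: 26^4 ≡ 42 (mod 47).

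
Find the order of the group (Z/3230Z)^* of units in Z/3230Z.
|(Z/3230Z)^*| = 1152

(Z/3230Z)^* consists of the classes a with gcd(a, 3230) = 1, so its order is φ(3230). φ is multiplicative, with φ(p^e) = p^e − p^(e−1). Factorise 3230 = 2 · 5 · 17 · 19. Then
  φ(3230) = (2 − 1) · (5 − 1) · (17 − 1) · (19 − 1) = 1 · 4 · 16 · 18 = 1152.
Thus |(Z/3230Z)^*| = 1152.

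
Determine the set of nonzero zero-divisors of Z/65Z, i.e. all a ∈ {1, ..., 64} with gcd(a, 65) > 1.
An element a ∈ Z/65Z (with a ≠ 0) is a zero-divisor iff gcd(a, 65) > 1 (because a is a unit precisely when gcd(a, n) = 1, and in Z/nZ every nonzero, non-unit element is a zero-divisor). Scan a = 1, ..., 64 and keep those with gcd(a, 65) > 1:
  gcd(5, 65) = 5, gcd(10, 65) = 5, gcd(13, 65) = 13, gcd(15, 65) = 5, gcd(20, 65) = 5, gcd(25, 65) = 5, gcd(26, 65) = 13, gcd(30, 65) = 5, gcd(35, 65) = 5, gcd(39, 65) = 13, gcd(40, 65) = 5, gcd(45, 65) = 5, gcd(50, 65) = 5, gcd(52, 65) = 13, gcd(55, 65) = 5, gcd(60, 65) = 5.
All other a ∈ {1, ..., 64} have gcd(a, 65) = 1 and are units. So the nonzero zero-divisors are exactly the 16 values of a appearing in this scan.

Final answer: nonzero zero-divisors of Z/65Z = {5, 10, 13, 15, 20, 25, 26, 30, 35, 39, 40, 45, 50, 52, 55, 60}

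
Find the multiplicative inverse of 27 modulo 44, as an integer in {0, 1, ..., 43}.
Apply the extended Euclidean algorithm to (44, 27), tracking rows (r, s, t) with s·44 + t·27 = r. Each division r_prev = q·r_cur + r_new produces the new row as (previous row) − q·(current row):
  row A: (44, 1, 0)   [1·44 + 0·27 = 44]
  row B: (27, 0, 1)   [0·44 + 1·27 = 27]
  44 = 1·27 + 17   → row C = row A − 1·row B = (17, 1, −1)   [check: 1·44 − 1·27 = 17]
  27 = 1·17 + 10   → row D = row B − 1·row C = (10, −1, 2)   [check: −1·44 + 2·27 = 10]
  17 = 1·10 + 7   → row E = row C − 1·row D = (7, 2, −3)   [check: 2·44 − 3·27 = 7]
  10 = 1·7 + 3   → row F = row D − 1·row E = (3, −3, 5)   [check: −3·44 + 5·27 = 3]
  7 = 2·3 + 1   → row G = row E − 2·row F = (1, 8, −13)   [check: 8·44 − 13·27 = 1]
  3 = 3·1 + 0   → remainder 0, stop. gcd = 1 (last nonzero row G).
The gcd is 1, so 27 is invertible mod 44. The last nonzero row gives 8·44 − 13·27 = 1, so t = −13. So 27^(−1) ≡ −13 ≡ 31 (mod 44). Verify: 27 · 31 = 837 ≡ 1 (mod 44). ✓

Final answer: 27^(−1) ≡ 31 (mod 44)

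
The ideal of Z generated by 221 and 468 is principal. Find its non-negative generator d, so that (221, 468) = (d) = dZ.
In the PID Z, (a, b) is generated by gcd(a, b). Compute gcd(468, 221) with the extended Euclidean algorithm, tracking rows (r, s, t) with s·468 + t·221 = r:
  row A: (468, 1, 0)   [1·468 + 0·221 = 468]
  row B: (221, 0, 1)   [0·468 + 1·221 = 221]
  468 = 2·221 + 26   → row C = row A − 2·row B = (26, 1, −2)   [check: 1·468 − 2·221 = 26]
  221 = 8·26 + 13   → row D = row B − 8·row C = (13, −8, 17)   [check: −8·468 + 17·221 = 13]
  26 = 2·13 + 0   → remainder 0, stop. gcd = 13 (last nonzero row D).
So gcd(221, 468) = 13, with Bézout identity −8·468 + 17·221 = 13. Containment (⊇): the Bézout identity exhibits 13 as an element of (221, 468), giving (13) ⊆ (221, 468). Containment (⊆): since 13 | 221 and 13 | 468 (221 = 13·17, 468 = 13·36), every Z-linear combination of 221 and 468 is divisible by 13, so (221, 468) ⊆ (13). Therefore (221, 468) = (13), d = 13.

Final answer: (221, 468) = (13); d = 13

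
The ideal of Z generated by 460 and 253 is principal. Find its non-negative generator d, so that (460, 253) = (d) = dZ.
In the PID Z, (a, b) is generated by gcd(a, b). Compute gcd(460, 253) with the extended Euclidean algorithm, tracking rows (r, s, t) with s·460 + t·253 = r:
  row A: (460, 1, 0)   [1·460 + 0·253 = 460]
  row B: (253, 0, 1)   [0·460 + 1·253 = 253]
  460 = 1·253 + 207   → row C = row A − 1·row B = (207, 1, −1)   [check: 1·460 − 1·253 = 207]
  253 = 1·207 + 46   → row D = row B − 1·row C = (46, −1, 2)   [check: −1·460 + 2·253 = 46]
  207 = 4·46 + 23   → row E = row C − 4·row D = (23, 5, −9)   [check: 5·460 − 9·253 = 23]
  46 = 2·23 + 0   → remainder 0, stop. gcd = 23 (last nonzero row E).
So gcd(460, 253) = 23, with Bézout identity 5·460 − 9·253 = 23. Containment (⊇): the Bézout identity exhibits 23 as an element of (460, 253), giving (23) ⊆ (460, 253). Containment (⊆): since 23 | 460 and 23 | 253 (460 = 23·20, 253 = 23·11), every Z-linear combination of 460 and 253 is divisible by 23, so (460, 253) ⊆ (23). Therefore (460, 253) = (23), d = 23.

Final answer: (460, 253) = (23); d = 23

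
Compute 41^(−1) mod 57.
Apply the extended Euclidean algorithm to (57, 41), tracking rows (r, s, t) with s·57 + t·41 = r. Each division r_prev = q·r_cur + r_new produces the new row as (previous row) − q·(current row):
  row A: (57, 1, 0)   [1·57 + 0·41 = 57]
  row B: (41, 0, 1)   [0·57 + 1·41 = 41]
  57 = 1·41 + 16   → row C = row A − 1·row B = (16, 1, −1)   [check: 1·57 − 1·41 = 16]
  41 = 2·16 + 9   → row D = row B − 2·row C = (9, −2, 3)   [check: −2·57 + 3·41 = 9]
  16 = 1·9 + 7   → row E = row C − 1·row D = (7, 3, −4)   [check: 3·57 − 4·41 = 7]
  9 = 1·7 + 2   → row F = row D − 1·row E = (2, −5, 7)   [check: −5·57 + 7·41 = 2]
  7 = 3·2 + 1   → row G = row E − 3·row F = (1, 18, −25)   [check: 18·57 − 25·41 = 1]
  2 = 2·1 + 0   → remainder 0, stop. gcd = 1 (last nonzero row G).
The gcd is 1, so 41 is invertible mod 57. The last nonzero row gives 18·57 − 25·41 = 1, so t = −25. So 41^(−1) ≡ −25 ≡ 32 (mod 57). Verify: 41 · 32 = 1312 ≡ 1 (mod 57). ✓

Final answer: 41^(−1) ≡ 32 (mod 57)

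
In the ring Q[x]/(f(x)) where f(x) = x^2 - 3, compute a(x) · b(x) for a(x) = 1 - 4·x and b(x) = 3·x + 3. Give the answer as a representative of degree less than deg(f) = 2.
First multiply in Q[x] without reducing: a · b = -12·x^2 - 9·x + 3. Now divide by f(x) = x^2 - 3, eliminating the leading term at each step:
  leading term -12·x^2: subtract (-12)·f(x) = 36 - 12·x^2, leaving -9·x - 33
The degree is now < 2, so this is the remainder. Hence a · b ≡ -9·x - 33 in Q[x]/(f).

Final answer: a · b ≡ -9·x - 33 (mod f(x))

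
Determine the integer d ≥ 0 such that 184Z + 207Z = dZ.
(184, 207) = (23); d = 23

In the PID Z, (a, b) is generated by gcd(a, b). Compute gcd(207, 184) with the extended Euclidean algorithm, tracking rows (r, s, t) with s·207 + t·184 = r:
  row A: (207, 1, 0)   [1·207 + 0·184 = 207]
  row B: (184, 0, 1)   [0·207 + 1·184 = 184]
  207 = 1·184 + 23   → row C = row A − 1·row B = (23, 1, −1)   [check: 1·207 − 1·184 = 23]
  184 = 8·23 + 0   → remainder 0, stop. gcd = 23 (last nonzero row C).
So gcd(184, 207) = 23, with Bézout identity 1·207 − 1·184 = 23. Containment (⊇): the Bézout identity exhibits 23 as an element of (184, 207), giving (23) ⊆ (184, 207). Containment (⊆): since 23 | 184 and 23 | 207 (184 = 23·8, 207 = 23·9), every Z-linear combination of 184 and 207 is divisible by 23, so (184, 207) ⊆ (23). Therefore (184, 207) = (23), d = 23.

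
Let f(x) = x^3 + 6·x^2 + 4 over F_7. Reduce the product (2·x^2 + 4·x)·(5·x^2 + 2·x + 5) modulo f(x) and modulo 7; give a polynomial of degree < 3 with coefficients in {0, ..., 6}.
a · b ≡ 3·x^2 + x + 4 (mod f(x))

Multiply as integer polynomials: a · b = 10·x^4 + 24·x^3 + 18·x^2 + 20·x. Reducing coefficients mod 7: a · b ≡ 3·x^4 + 3·x^3 + 4·x^2 + 6·x. Now divide by f(x) = x^3 + 6·x^2 + 4 in F_7[x], eliminating the leading term at each step:
  leading term 3·x^4: subtract (3·x)·f(x) = 3·x^4 + 4·x^3 + 5·x, leaving 6·x^3 + 4·x^2 + x (coefficients mod 7)
  leading term 6·x^3: subtract (6)·f(x) = 6·x^3 + x^2 + 3, leaving 3·x^2 + x + 4 (coefficients mod 7)
The degree is now < 3, so this is the remainder. Hence a · b ≡ 3·x^2 + x + 4 in F_7[x]/(f).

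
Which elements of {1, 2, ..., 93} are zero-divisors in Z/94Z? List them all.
An element a ∈ Z/94Z (with a ≠ 0) is a zero-divisor iff gcd(a, 94) > 1 (because a is a unit precisely when gcd(a, n) = 1, and in Z/nZ every nonzero, non-unit element is a zero-divisor). Scan a = 1, ..., 93 and keep those with gcd(a, 94) > 1:
  gcd(2, 94) = 2, gcd(4, 94) = 2, gcd(6, 94) = 2, gcd(8, 94) = 2, gcd(10, 94) = 2, gcd(12, 94) = 2, gcd(14, 94) = 2, gcd(16, 94) = 2, gcd(18, 94) = 2, gcd(20, 94) = 2, gcd(22, 94) = 2, gcd(24, 94) = 2, gcd(26, 94) = 2, gcd(28, 94) = 2, gcd(30, 94) = 2, gcd(32, 94) = 2, gcd(34, 94) = 2, gcd(36, 94) = 2, gcd(38, 94) = 2, gcd(40, 94) = 2, gcd(42, 94) = 2, gcd(44, 94) = 2, gcd(46, 94) = 2, gcd(47, 94) = 47, gcd(48, 94) = 2, gcd(50, 94) = 2, gcd(52, 94) = 2, gcd(54, 94) = 2, gcd(56, 94) = 2, gcd(58, 94) = 2, gcd(60, 94) = 2, gcd(62, 94) = 2, gcd(64, 94) = 2, gcd(66, 94) = 2, gcd(68, 94) = 2, gcd(70, 94) = 2, gcd(72, 94) = 2, gcd(74, 94) = 2, gcd(76, 94) = 2, gcd(78, 94) = 2, gcd(80, 94) = 2, gcd(82, 94) = 2, gcd(84, 94) = 2, gcd(86, 94) = 2, gcd(88, 94) = 2, gcd(90, 94) = 2, gcd(92, 94) = 2.
All other a ∈ {1, ..., 93} have gcd(a, 94) = 1 and are units. So the nonzero zero-divisors are exactly the 47 values of a appearing in this scan.

Final answer: nonzero zero-divisors of Z/94Z = {2, 4, 6, 8, 10, 12, 14, 16, 18, 20, 22, 24, 26, 28, 30, 32, 34, 36, 38, 40, 42, 44, 46, 47, 48, 50, 52, 54, 56, 58, 60, 62, 64, 66, 68, 70, 72, 74, 76, 78, 80, 82, 84, 86, 88, 90, 92}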